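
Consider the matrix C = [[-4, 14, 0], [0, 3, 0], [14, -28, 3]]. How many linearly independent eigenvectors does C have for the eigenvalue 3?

C − 3I = [[-7, 14, 0], [0, 0, 0], [14, -28, 0]].
This matrix has rank 1, so its null space has dimension 3 − 1 = 2.

2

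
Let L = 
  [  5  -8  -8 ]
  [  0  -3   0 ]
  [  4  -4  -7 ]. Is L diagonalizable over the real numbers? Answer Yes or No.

Yes

Characteristic polynomial: p(s) = s^3 + 5s^2 + 3s - 9 = (s - 1)(s + 3)^2.
s = -3 has algebraic multiplicity 2; rank(L + 3I) = 1, so geometric multiplicity = 2.
Every eigenvalue has geometric = algebraic multiplicity, so L is diagonalizable.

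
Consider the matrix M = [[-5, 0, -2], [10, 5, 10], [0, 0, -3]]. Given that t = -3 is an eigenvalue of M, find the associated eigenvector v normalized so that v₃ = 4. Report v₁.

M + 3I = [[-2, 0, -2], [10, 8, 10], [0, 0, 0]].
Solving (M + 3I)v = 0 gives the eigenspace spanned by (-4, 0, 4).
With v₃ = 4, v = (-4, 0, 4), so v₁ = -4.

-4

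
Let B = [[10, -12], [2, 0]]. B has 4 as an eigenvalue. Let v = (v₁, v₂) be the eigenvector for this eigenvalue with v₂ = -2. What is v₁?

-4

B − 4I = [[6, -12], [2, -4]].
Solving (B − 4I)v = 0 gives the eigenspace spanned by (-4, -2).
With v₂ = -2, v = (-4, -2), so v₁ = -4.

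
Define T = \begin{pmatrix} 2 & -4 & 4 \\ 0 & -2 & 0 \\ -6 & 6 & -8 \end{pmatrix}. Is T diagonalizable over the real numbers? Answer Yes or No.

Yes

Characteristic polynomial: p(r) = r^3 + 8r^2 + 20r + 16 = (r + 2)^2(r + 4).
r = -2 has algebraic multiplicity 2; rank(T + 2I) = 1, so geometric multiplicity = 2.
Every eigenvalue has geometric = algebraic multiplicity, so T is diagonalizable.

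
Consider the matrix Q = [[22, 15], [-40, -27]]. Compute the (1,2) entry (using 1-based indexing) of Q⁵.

Characteristic polynomial: t^2 + 5t + 6 = (t + 2)(t + 3), so the eigenvalues are -3, -2.
t=-2: eigenvector (-5, 8).
t=-3: eigenvector (3, -5).
P = [[-5, 3], [8, -5]], D = diag(-2, -3), P⁻¹ = [[-5, -3], [-8, -5]].
Q⁵ = P·diag(-32, -243)·P⁻¹ = [[5032, 3165], [-8440, -5307]].
The requested entry is 3165.

3165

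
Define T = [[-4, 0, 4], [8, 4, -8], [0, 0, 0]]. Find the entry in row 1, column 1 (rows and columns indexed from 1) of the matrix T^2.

Characteristic polynomial: s^3 - 16s = s(s - 4)(s + 4), so the eigenvalues are -4, 0, 4.
s=-4: eigenvector (1, -1, 0).
s=4: eigenvector (0, 1, 0).
s=0: eigenvector (1, 0, 1).
P = [[1, 0, 1], [-1, 1, 0], [0, 0, 1]], D = diag(-4, 4, 0), P⁻¹ = [[1, 0, -1], [1, 1, -1], [0, 0, 1]].
T² = P·diag(16, 16, 0)·P⁻¹ = [[16, 0, -16], [0, 16, 0], [0, 0, 0]].
The requested entry is 16.

16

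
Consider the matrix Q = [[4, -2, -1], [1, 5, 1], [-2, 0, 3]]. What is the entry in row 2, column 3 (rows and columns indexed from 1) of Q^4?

175

Characteristic polynomial: μ^3 - 12μ^2 + 47μ - 60 = (μ - 5)(μ - 4)(μ - 3), so the eigenvalues are 3, 4, 5.
μ=5: eigenvector (-1, 0, 1).
μ=4: eigenvector (1, 1, -2).
μ=3: eigenvector (0, -1, 2).
P = [[-1, 1, 0], [0, 1, -1], [1, -2, 2]], D = diag(5, 4, 3), P⁻¹ = [[0, 2, 1], [1, 2, 1], [1, 1, 1]].
Q⁴ = P·diag(625, 256, 81)·P⁻¹ = [[256, -738, -369], [175, 431, 175], [-350, 388, 275]].
The requested entry is 175.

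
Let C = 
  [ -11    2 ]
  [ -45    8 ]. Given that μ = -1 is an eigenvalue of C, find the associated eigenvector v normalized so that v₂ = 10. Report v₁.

C + 1I = [[-10, 2], [-45, 9]].
Solving (C + 1I)v = 0 gives the eigenspace spanned by (2, 10).
With v₂ = 10, v = (2, 10), so v₁ = 2.

2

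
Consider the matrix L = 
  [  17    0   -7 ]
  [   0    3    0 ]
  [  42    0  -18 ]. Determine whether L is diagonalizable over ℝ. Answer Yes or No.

Characteristic polynomial: p(t) = t^3 - 2t^2 - 15t + 36 = (t - 3)^2(t + 4).
t = 3 has algebraic multiplicity 2; rank(L − 3I) = 1, so geometric multiplicity = 2.
Every eigenvalue has geometric = algebraic multiplicity, so L is diagonalizable.

Yes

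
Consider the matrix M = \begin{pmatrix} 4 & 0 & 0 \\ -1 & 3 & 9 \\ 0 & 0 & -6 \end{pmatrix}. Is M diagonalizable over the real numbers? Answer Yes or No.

Characteristic polynomial: p(s) = s^3 - s^2 - 30s + 72 = (s - 4)(s - 3)(s + 6).
All 3 eigenvalues are distinct, so M is diagonalizable.

Yes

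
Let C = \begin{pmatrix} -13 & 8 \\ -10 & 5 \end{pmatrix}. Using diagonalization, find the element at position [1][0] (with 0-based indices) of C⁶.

74480

Characteristic polynomial: t^2 + 8t + 15 = (t + 3)(t + 5), so the eigenvalues are -5, -3.
t=-3: eigenvector (4, 5).
t=-5: eigenvector (1, 1).
P = [[4, 1], [5, 1]], D = diag(-3, -5), P⁻¹ = [[-1, 1], [5, -4]].
C⁶ = P·diag(729, 15625)·P⁻¹ = [[75209, -59584], [74480, -58855]].
The requested entry is 74480.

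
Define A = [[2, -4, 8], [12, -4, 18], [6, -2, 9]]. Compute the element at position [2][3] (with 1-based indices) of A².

186

Characteristic polynomial: λ^3 - 7λ^2 + 10λ = λ(λ - 5)(λ - 2), so the eigenvalues are 0, 2, 5.
λ=2: eigenvector (1, -4, -2).
λ=0: eigenvector (2, -3, -2).
λ=5: eigenvector (0, 2, 1).
P = [[1, 2, 0], [-4, -3, 2], [-2, -2, 1]], D = diag(2, 0, 5), P⁻¹ = [[1, -2, 4], [0, 1, -2], [2, -2, 5]].
A² = P·diag(4, 0, 25)·P⁻¹ = [[4, -8, 16], [84, -68, 186], [42, -34, 93]].
The requested entry is 186.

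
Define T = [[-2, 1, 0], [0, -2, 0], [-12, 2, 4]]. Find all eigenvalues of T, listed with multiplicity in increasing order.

-2, -2, 4

Characteristic polynomial: p(r) = r^3 - 12r - 16 = (r - 4)(r + 2)^2.
Roots (with multiplicity): -2, -2, 4.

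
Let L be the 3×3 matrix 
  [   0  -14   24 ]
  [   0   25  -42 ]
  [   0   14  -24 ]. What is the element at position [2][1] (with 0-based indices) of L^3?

182

Characteristic polynomial: λ^3 - λ^2 - 12λ = λ(λ - 4)(λ + 3), so the eigenvalues are -3, 0, 4.
λ=0: eigenvector (1, 0, 0).
λ=-3: eigenvector (2, -3, -2).
λ=4: eigenvector (-1, 2, 1).
P = [[1, 2, -1], [0, -3, 2], [0, -2, 1]], D = diag(0, -3, 4), P⁻¹ = [[1, 0, 1], [0, 1, -2], [0, 2, -3]].
L³ = P·diag(0, -27, 64)·P⁻¹ = [[0, -182, 300], [0, 337, -546], [0, 182, -300]].
The requested entry is 182.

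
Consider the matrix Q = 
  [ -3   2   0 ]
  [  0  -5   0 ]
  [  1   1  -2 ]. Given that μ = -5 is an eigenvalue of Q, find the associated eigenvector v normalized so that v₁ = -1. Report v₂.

1

Q + 5I = [[2, 2, 0], [0, 0, 0], [1, 1, 3]].
Solving (Q + 5I)v = 0 gives the eigenspace spanned by (-1, 1, 0).
With v₁ = -1, v = (-1, 1, 0), so v₂ = 1.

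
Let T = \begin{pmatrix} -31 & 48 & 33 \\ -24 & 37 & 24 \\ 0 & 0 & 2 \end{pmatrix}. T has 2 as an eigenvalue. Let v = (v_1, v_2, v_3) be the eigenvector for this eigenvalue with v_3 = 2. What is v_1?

2

T − 2I = [[-33, 48, 33], [-24, 35, 24], [0, 0, 0]].
Solving (T − 2I)v = 0 gives the eigenspace spanned by (2, 0, 2).
With v_3 = 2, v = (2, 0, 2), so v_1 = 2.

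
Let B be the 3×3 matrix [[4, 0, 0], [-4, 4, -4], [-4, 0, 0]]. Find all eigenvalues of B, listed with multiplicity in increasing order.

Characteristic polynomial: p(t) = t^3 - 8t^2 + 16t = t(t - 4)^2.
Roots (with multiplicity): 0, 4, 4.

0, 4, 4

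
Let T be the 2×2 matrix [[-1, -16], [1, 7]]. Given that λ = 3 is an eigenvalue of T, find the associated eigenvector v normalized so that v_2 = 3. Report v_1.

-12

T − 3I = [[-4, -16], [1, 4]].
Solving (T − 3I)v = 0 gives the eigenspace spanned by (-12, 3).
With v_2 = 3, v = (-12, 3), so v_1 = -12.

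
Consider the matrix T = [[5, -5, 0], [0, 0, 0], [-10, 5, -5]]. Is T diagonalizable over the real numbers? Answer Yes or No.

Characteristic polynomial: p(r) = r^3 - 25r = r(r - 5)(r + 5).
All 3 eigenvalues are distinct, so T is diagonalizable.

Yes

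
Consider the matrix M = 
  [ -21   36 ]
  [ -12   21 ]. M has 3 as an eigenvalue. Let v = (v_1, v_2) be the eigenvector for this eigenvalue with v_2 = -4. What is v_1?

-6

M − 3I = [[-24, 36], [-12, 18]].
Solving (M − 3I)v = 0 gives the eigenspace spanned by (-6, -4).
With v_2 = -4, v = (-6, -4), so v_1 = -6.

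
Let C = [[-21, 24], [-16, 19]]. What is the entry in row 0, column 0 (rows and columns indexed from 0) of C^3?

Characteristic polynomial: t^2 + 2t - 15 = (t - 3)(t + 5), so the eigenvalues are -5, 3.
t=-5: eigenvector (3, 2).
t=3: eigenvector (1, 1).
P = [[3, 1], [2, 1]], D = diag(-5, 3), P⁻¹ = [[1, -1], [-2, 3]].
C³ = P·diag(-125, 27)·P⁻¹ = [[-429, 456], [-304, 331]].
The requested entry is -429.

-429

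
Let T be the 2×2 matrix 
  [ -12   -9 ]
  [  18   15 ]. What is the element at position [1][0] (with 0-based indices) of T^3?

Characteristic polynomial: λ^2 - 3λ - 18 = (λ - 6)(λ + 3), so the eigenvalues are -3, 6.
λ=6: eigenvector (-1, 2).
λ=-3: eigenvector (-1, 1).
P = [[-1, -1], [2, 1]], D = diag(6, -3), P⁻¹ = [[1, 1], [-2, -1]].
T³ = P·diag(216, -27)·P⁻¹ = [[-270, -243], [486, 459]].
The requested entry is 486.

486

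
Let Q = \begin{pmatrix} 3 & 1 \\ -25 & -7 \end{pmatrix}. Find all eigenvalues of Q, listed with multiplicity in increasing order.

Characteristic polynomial: p(r) = r^2 + 4r + 4 = (r + 2)^2.
Roots (with multiplicity): -2, -2.

-2, -2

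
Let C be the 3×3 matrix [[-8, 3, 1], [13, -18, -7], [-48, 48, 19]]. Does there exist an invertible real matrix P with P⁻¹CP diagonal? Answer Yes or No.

No

Characteristic polynomial: p(r) = r^3 + 7r^2 - 5r - 75 = (r - 3)(r + 5)^2.
r = -5 has algebraic multiplicity 2; rank(C + 5I) = 2, so geometric multiplicity = 1.
Geometric multiplicity < algebraic multiplicity, so C is not diagonalizable.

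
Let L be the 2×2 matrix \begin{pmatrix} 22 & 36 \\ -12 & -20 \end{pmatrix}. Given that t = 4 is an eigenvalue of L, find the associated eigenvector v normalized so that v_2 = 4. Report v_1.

-8

L − 4I = [[18, 36], [-12, -24]].
Solving (L − 4I)v = 0 gives the eigenspace spanned by (-8, 4).
With v_2 = 4, v = (-8, 4), so v_1 = -8.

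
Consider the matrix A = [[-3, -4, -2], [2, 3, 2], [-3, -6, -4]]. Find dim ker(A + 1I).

2

A + 1I = [[-2, -4, -2], [2, 4, 2], [-3, -6, -3]].
This matrix has rank 1, so its null space has dimension 3 − 1 = 2.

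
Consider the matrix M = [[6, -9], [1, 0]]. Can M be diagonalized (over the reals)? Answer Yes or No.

Characteristic polynomial: p(μ) = μ^2 - 6μ + 9 = (μ - 3)^2.
μ = 3 has algebraic multiplicity 2; rank(M − 3I) = 1, so geometric multiplicity = 1.
Geometric multiplicity < algebraic multiplicity, so M is not diagonalizable.

No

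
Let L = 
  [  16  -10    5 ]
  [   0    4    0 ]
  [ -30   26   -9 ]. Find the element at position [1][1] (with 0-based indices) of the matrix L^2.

16

Characteristic polynomial: μ^3 - 11μ^2 + 34μ - 24 = (μ - 6)(μ - 4)(μ - 1), so the eigenvalues are 1, 4, 6.
μ=1: eigenvector (-1, 0, 3).
μ=4: eigenvector (0, 1, 2).
μ=6: eigenvector (1, 0, -2).
P = [[-1, 0, 1], [0, 1, 0], [3, 2, -2]], D = diag(1, 4, 6), P⁻¹ = [[2, -2, 1], [0, 1, 0], [3, -2, 1]].
L² = P·diag(1, 16, 36)·P⁻¹ = [[106, -70, 35], [0, 16, 0], [-210, 170, -69]].
The requested entry is 16.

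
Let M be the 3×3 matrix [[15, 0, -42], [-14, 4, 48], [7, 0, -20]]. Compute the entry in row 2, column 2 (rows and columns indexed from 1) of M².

Characteristic polynomial: μ^3 + μ^2 - 26μ + 24 = (μ - 4)(μ - 1)(μ + 6), so the eigenvalues are -6, 1, 4.
μ=1: eigenvector (3, -2, 1).
μ=4: eigenvector (0, 1, 0).
μ=-6: eigenvector (2, -2, 1).
P = [[3, 0, 2], [-2, 1, -2], [1, 0, 1]], D = diag(1, 4, -6), P⁻¹ = [[1, 0, -2], [0, 1, 2], [-1, 0, 3]].
M² = P·diag(1, 16, 36)·P⁻¹ = [[-69, 0, 210], [70, 16, -180], [-35, 0, 106]].
The requested entry is 16.

16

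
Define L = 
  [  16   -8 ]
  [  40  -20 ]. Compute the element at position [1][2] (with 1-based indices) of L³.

-128

Characteristic polynomial: s^2 + 4s = s(s + 4), so the eigenvalues are -4, 0.
s=-4: eigenvector (-2, -5).
s=0: eigenvector (1, 2).
P = [[-2, 1], [-5, 2]], D = diag(-4, 0), P⁻¹ = [[2, -1], [5, -2]].
L³ = P·diag(-64, 0)·P⁻¹ = [[256, -128], [640, -320]].
The requested entry is -128.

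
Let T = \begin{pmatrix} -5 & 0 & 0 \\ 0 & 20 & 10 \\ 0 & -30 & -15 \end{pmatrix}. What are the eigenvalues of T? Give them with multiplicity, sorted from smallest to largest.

Characteristic polynomial: p(μ) = μ^3 - 25μ = μ(μ - 5)(μ + 5).
Roots (with multiplicity): -5, 0, 5.

-5, 0, 5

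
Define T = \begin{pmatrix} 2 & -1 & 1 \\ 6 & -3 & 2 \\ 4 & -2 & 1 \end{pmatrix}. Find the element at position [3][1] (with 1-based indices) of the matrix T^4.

Characteristic polynomial: μ^3 - μ = μ(μ - 1)(μ + 1), so the eigenvalues are -1, 0, 1.
μ=0: eigenvector (1, 2, 0).
μ=-1: eigenvector (0, 1, 1).
μ=1: eigenvector (1, 2, 1).
P = [[1, 0, 1], [2, 1, 2], [0, 1, 1]], D = diag(0, -1, 1), P⁻¹ = [[-1, 1, -1], [-2, 1, 0], [2, -1, 1]].
T⁴ = P·diag(0, 1, 1)·P⁻¹ = [[2, -1, 1], [2, -1, 2], [0, 0, 1]].
The requested entry is 0.

0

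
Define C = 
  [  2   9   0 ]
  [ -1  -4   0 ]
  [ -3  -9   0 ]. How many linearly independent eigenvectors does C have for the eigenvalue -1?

1

C + 1I = [[3, 9, 0], [-1, -3, 0], [-3, -9, 1]].
This matrix has rank 2, so its null space has dimension 3 − 2 = 1.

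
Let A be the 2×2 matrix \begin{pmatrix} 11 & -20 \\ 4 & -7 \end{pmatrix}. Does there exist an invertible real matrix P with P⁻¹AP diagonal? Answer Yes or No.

Characteristic polynomial: p(r) = r^2 - 4r + 3 = (r - 3)(r - 1).
All 2 eigenvalues are distinct, so A is diagonalizable.

Yes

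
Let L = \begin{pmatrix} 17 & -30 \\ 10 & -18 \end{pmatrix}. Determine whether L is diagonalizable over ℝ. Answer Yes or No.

Characteristic polynomial: p(r) = r^2 + r - 6 = (r - 2)(r + 3).
All 2 eigenvalues are distinct, so L is diagonalizable.

Yes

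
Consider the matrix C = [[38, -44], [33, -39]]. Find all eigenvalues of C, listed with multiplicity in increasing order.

Characteristic polynomial: p(λ) = λ^2 + λ - 30 = (λ - 5)(λ + 6).
Roots (with multiplicity): -6, 5.

-6, 5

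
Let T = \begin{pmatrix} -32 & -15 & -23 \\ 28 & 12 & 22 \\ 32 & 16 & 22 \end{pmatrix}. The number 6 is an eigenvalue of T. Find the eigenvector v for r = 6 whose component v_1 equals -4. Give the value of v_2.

4

T − 6I = [[-38, -15, -23], [28, 6, 22], [32, 16, 16]].
Solving (T − 6I)v = 0 gives the eigenspace spanned by (-4, 4, 4).
With v_1 = -4, v = (-4, 4, 4), so v_2 = 4.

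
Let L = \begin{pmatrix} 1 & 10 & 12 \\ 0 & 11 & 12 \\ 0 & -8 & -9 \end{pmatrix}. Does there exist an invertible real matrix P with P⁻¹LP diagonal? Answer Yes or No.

Characteristic polynomial: p(μ) = μ^3 - 3μ^2 - μ + 3 = (μ - 3)(μ - 1)(μ + 1).
All 3 eigenvalues are distinct, so L is diagonalizable.

Yes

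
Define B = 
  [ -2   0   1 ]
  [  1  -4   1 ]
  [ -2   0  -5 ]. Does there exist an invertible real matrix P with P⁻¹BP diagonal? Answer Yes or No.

No

Characteristic polynomial: p(λ) = λ^3 + 11λ^2 + 40λ + 48 = (λ + 3)(λ + 4)^2.
λ = -4 has algebraic multiplicity 2; rank(B + 4I) = 2, so geometric multiplicity = 1.
Geometric multiplicity < algebraic multiplicity, so B is not diagonalizable.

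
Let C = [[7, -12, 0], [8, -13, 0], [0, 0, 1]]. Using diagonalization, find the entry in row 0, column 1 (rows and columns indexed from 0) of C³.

-372

Characteristic polynomial: λ^3 + 5λ^2 - λ - 5 = (λ - 1)(λ + 1)(λ + 5), so the eigenvalues are -5, -1, 1.
λ=-1: eigenvector (3, 2, 0).
λ=-5: eigenvector (1, 1, 0).
λ=1: eigenvector (0, 0, 1).
P = [[3, 1, 0], [2, 1, 0], [0, 0, 1]], D = diag(-1, -5, 1), P⁻¹ = [[1, -1, 0], [-2, 3, 0], [0, 0, 1]].
C³ = P·diag(-1, -125, 1)·P⁻¹ = [[247, -372, 0], [248, -373, 0], [0, 0, 1]].
The requested entry is -372.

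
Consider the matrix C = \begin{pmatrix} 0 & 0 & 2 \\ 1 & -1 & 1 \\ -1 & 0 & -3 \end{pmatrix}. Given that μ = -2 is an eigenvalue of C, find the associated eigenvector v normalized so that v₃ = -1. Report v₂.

0

C + 2I = [[2, 0, 2], [1, 1, 1], [-1, 0, -1]].
Solving (C + 2I)v = 0 gives the eigenspace spanned by (1, 0, -1).
With v₃ = -1, v = (1, 0, -1), so v₂ = 0.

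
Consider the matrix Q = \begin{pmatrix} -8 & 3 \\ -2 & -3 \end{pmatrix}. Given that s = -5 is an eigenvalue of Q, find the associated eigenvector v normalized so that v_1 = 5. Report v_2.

Q + 5I = [[-3, 3], [-2, 2]].
Solving (Q + 5I)v = 0 gives the eigenspace spanned by (5, 5).
With v_1 = 5, v = (5, 5), so v_2 = 5.

5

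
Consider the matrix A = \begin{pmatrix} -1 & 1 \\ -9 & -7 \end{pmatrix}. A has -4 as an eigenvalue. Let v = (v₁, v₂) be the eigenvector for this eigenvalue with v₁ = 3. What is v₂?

-9

A + 4I = [[3, 1], [-9, -3]].
Solving (A + 4I)v = 0 gives the eigenspace spanned by (3, -9).
With v₁ = 3, v = (3, -9), so v₂ = -9.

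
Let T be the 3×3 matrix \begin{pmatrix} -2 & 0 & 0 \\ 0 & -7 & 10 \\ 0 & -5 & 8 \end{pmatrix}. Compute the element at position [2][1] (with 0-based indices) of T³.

Characteristic polynomial: λ^3 + λ^2 - 8λ - 12 = (λ - 3)(λ + 2)^2, so the eigenvalues are -2, -2, 3.
λ=-2: eigenvector (0, -2, -1).
λ=3: eigenvector (0, 1, 1).
λ=-2: eigenvector (1, 0, 0).
P = [[0, 0, 1], [-2, 1, 0], [-1, 1, 0]], D = diag(-2, 3, -2), P⁻¹ = [[0, -1, 1], [0, -1, 2], [1, 0, 0]].
T³ = P·diag(-8, 27, -8)·P⁻¹ = [[-8, 0, 0], [0, -43, 70], [0, -35, 62]].
The requested entry is -35.

-35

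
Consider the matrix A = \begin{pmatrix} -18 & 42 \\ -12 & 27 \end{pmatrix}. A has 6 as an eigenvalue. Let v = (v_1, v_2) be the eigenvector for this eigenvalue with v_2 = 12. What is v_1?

A − 6I = [[-24, 42], [-12, 21]].
Solving (A − 6I)v = 0 gives the eigenspace spanned by (21, 12).
With v_2 = 12, v = (21, 12), so v_1 = 21.

21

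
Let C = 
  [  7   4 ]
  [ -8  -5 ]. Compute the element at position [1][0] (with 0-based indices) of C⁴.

Characteristic polynomial: μ^2 - 2μ - 3 = (μ - 3)(μ + 1), so the eigenvalues are -1, 3.
μ=-1: eigenvector (-1, 2).
μ=3: eigenvector (-1, 1).
P = [[-1, -1], [2, 1]], D = diag(-1, 3), P⁻¹ = [[1, 1], [-2, -1]].
C⁴ = P·diag(1, 81)·P⁻¹ = [[161, 80], [-160, -79]].
The requested entry is -160.

-160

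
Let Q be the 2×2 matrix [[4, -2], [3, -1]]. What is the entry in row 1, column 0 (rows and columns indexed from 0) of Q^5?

93

Characteristic polynomial: s^2 - 3s + 2 = (s - 2)(s - 1), so the eigenvalues are 1, 2.
s=2: eigenvector (1, 1).
s=1: eigenvector (-2, -3).
P = [[1, -2], [1, -3]], D = diag(2, 1), P⁻¹ = [[3, -2], [1, -1]].
Q⁵ = P·diag(32, 1)·P⁻¹ = [[94, -62], [93, -61]].
The requested entry is 93.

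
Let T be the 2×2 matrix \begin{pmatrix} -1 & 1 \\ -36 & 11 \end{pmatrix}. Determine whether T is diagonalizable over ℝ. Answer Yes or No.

No

Characteristic polynomial: p(μ) = μ^2 - 10μ + 25 = (μ - 5)^2.
μ = 5 has algebraic multiplicity 2; rank(T − 5I) = 1, so geometric multiplicity = 1.
Geometric multiplicity < algebraic multiplicity, so T is not diagonalizable.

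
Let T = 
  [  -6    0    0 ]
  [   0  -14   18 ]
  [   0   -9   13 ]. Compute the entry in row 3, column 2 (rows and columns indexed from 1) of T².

Characteristic polynomial: s^3 + 7s^2 - 14s - 120 = (s - 4)(s + 5)(s + 6), so the eigenvalues are -6, -5, 4.
s=-6: eigenvector (1, 0, 0).
s=4: eigenvector (0, 1, 1).
s=-5: eigenvector (0, -2, -1).
P = [[1, 0, 0], [0, 1, -2], [0, 1, -1]], D = diag(-6, 4, -5), P⁻¹ = [[1, 0, 0], [0, -1, 2], [0, -1, 1]].
T² = P·diag(36, 16, 25)·P⁻¹ = [[36, 0, 0], [0, 34, -18], [0, 9, 7]].
The requested entry is 9.

9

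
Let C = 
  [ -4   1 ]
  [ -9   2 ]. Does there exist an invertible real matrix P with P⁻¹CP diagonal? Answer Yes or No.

Characteristic polynomial: p(μ) = μ^2 + 2μ + 1 = (μ + 1)^2.
μ = -1 has algebraic multiplicity 2; rank(C + 1I) = 1, so geometric multiplicity = 1.
Geometric multiplicity < algebraic multiplicity, so C is not diagonalizable.

No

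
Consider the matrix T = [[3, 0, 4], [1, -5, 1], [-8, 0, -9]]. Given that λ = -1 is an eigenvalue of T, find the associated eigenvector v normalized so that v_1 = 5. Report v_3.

T + 1I = [[4, 0, 4], [1, -4, 1], [-8, 0, -8]].
Solving (T + 1I)v = 0 gives the eigenspace spanned by (5, 0, -5).
With v_1 = 5, v = (5, 0, -5), so v_3 = -5.

-5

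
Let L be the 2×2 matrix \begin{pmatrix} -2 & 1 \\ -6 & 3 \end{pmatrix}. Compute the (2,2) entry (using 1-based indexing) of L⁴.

3

Characteristic polynomial: μ^2 - μ = μ(μ - 1), so the eigenvalues are 0, 1.
μ=1: eigenvector (1, 3).
μ=0: eigenvector (-1, -2).
P = [[1, -1], [3, -2]], D = diag(1, 0), P⁻¹ = [[-2, 1], [-3, 1]].
L⁴ = P·diag(1, 0)·P⁻¹ = [[-2, 1], [-6, 3]].
The requested entry is 3.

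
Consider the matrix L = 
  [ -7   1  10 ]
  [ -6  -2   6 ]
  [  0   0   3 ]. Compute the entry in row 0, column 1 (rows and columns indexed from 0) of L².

Characteristic polynomial: r^3 + 6r^2 - 7r - 60 = (r - 3)(r + 4)(r + 5), so the eigenvalues are -5, -4, 3.
r=-4: eigenvector (1, 3, 0).
r=-5: eigenvector (1, 2, 0).
r=3: eigenvector (1, 0, 1).
P = [[1, 1, 1], [3, 2, 0], [0, 0, 1]], D = diag(-4, -5, 3), P⁻¹ = [[-2, 1, 2], [3, -1, -3], [0, 0, 1]].
L² = P·diag(16, 25, 9)·P⁻¹ = [[43, -9, -34], [54, -2, -54], [0, 0, 9]].
The requested entry is -9.

-9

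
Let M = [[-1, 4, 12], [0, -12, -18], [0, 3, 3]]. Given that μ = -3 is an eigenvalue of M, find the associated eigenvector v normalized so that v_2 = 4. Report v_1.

M + 3I = [[2, 4, 12], [0, -9, -18], [0, 3, 6]].
Solving (M + 3I)v = 0 gives the eigenspace spanned by (4, 4, -2).
With v_2 = 4, v = (4, 4, -2), so v_1 = 4.

4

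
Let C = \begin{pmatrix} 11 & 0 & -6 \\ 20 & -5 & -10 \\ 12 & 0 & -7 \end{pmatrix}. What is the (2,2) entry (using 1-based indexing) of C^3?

-125

Characteristic polynomial: μ^3 + μ^2 - 25μ - 25 = (μ - 5)(μ + 1)(μ + 5), so the eigenvalues are -5, -1, 5.
μ=-5: eigenvector (0, 1, 0).
μ=5: eigenvector (1, 1, 1).
μ=-1: eigenvector (1, 0, 2).
P = [[0, 1, 1], [1, 1, 0], [0, 1, 2]], D = diag(-5, 5, -1), P⁻¹ = [[-2, 1, 1], [2, 0, -1], [-1, 0, 1]].
C³ = P·diag(-125, 125, -1)·P⁻¹ = [[251, 0, -126], [500, -125, -250], [252, 0, -127]].
The requested entry is -125.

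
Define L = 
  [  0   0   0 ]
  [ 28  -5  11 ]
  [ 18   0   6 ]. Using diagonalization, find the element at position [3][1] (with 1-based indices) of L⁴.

3888

Characteristic polynomial: λ^3 - λ^2 - 30λ = λ(λ - 6)(λ + 5), so the eigenvalues are -5, 0, 6.
λ=0: eigenvector (1, -1, -3).
λ=-5: eigenvector (0, 1, 0).
λ=6: eigenvector (0, 1, 1).
P = [[1, 0, 0], [-1, 1, 1], [-3, 0, 1]], D = diag(0, -5, 6), P⁻¹ = [[1, 0, 0], [-2, 1, -1], [3, 0, 1]].
L⁴ = P·diag(0, 625, 1296)·P⁻¹ = [[0, 0, 0], [2638, 625, 671], [3888, 0, 1296]].
The requested entry is 3888.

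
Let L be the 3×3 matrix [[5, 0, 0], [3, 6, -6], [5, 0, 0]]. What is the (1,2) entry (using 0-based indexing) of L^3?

-216

Characteristic polynomial: t^3 - 11t^2 + 30t = t(t - 6)(t - 5), so the eigenvalues are 0, 5, 6.
t=6: eigenvector (0, 1, 0).
t=5: eigenvector (1, 3, 1).
t=0: eigenvector (0, 1, 1).
P = [[0, 1, 0], [1, 3, 1], [0, 1, 1]], D = diag(6, 5, 0), P⁻¹ = [[-2, 1, -1], [1, 0, 0], [-1, 0, 1]].
L³ = P·diag(216, 125, 0)·P⁻¹ = [[125, 0, 0], [-57, 216, -216], [125, 0, 0]].
The requested entry is -216.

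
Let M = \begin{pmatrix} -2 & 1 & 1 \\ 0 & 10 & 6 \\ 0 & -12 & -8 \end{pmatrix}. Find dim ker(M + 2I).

M + 2I = [[0, 1, 1], [0, 12, 6], [0, -12, -6]].
This matrix has rank 2, so its null space has dimension 3 − 2 = 1.

1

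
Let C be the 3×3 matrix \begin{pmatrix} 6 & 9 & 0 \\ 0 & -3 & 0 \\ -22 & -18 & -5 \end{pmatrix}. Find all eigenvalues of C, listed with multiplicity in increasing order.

-5, -3, 6

Characteristic polynomial: p(r) = r^3 + 2r^2 - 33r - 90 = (r - 6)(r + 3)(r + 5).
Roots (with multiplicity): -5, -3, 6.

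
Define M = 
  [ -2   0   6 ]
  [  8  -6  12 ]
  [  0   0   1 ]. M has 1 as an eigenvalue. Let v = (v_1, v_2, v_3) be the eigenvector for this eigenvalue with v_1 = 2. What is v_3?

1

M − 1I = [[-3, 0, 6], [8, -7, 12], [0, 0, 0]].
Solving (M − 1I)v = 0 gives the eigenspace spanned by (2, 4, 1).
With v_1 = 2, v = (2, 4, 1), so v_3 = 1.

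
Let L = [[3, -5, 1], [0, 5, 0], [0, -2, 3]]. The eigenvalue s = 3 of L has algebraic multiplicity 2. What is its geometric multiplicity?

L − 3I = [[0, -5, 1], [0, 2, 0], [0, -2, 0]].
This matrix has rank 2, so its null space has dimension 3 − 2 = 1.

1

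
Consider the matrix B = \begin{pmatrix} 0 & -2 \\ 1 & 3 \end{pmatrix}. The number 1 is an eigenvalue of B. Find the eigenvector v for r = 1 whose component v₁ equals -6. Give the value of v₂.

3

B − 1I = [[-1, -2], [1, 2]].
Solving (B − 1I)v = 0 gives the eigenspace spanned by (-6, 3).
With v₁ = -6, v = (-6, 3), so v₂ = 3.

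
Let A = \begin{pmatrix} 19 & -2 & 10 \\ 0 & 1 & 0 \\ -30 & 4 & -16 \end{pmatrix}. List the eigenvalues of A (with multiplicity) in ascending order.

-1, 1, 4

Characteristic polynomial: p(μ) = μ^3 - 4μ^2 - μ + 4 = (μ - 4)(μ - 1)(μ + 1).
Roots (with multiplicity): -1, 1, 4.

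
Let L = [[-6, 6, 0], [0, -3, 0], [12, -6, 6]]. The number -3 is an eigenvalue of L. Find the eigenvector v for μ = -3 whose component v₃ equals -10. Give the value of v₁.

10

L + 3I = [[-3, 6, 0], [0, 0, 0], [12, -6, 9]].
Solving (L + 3I)v = 0 gives the eigenspace spanned by (10, 5, -10).
With v₃ = -10, v = (10, 5, -10), so v₁ = 10.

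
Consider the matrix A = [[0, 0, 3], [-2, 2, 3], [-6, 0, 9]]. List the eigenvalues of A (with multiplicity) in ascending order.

2, 3, 6

Characteristic polynomial: p(λ) = λ^3 - 11λ^2 + 36λ - 36 = (λ - 6)(λ - 3)(λ - 2).
Roots (with multiplicity): 2, 3, 6.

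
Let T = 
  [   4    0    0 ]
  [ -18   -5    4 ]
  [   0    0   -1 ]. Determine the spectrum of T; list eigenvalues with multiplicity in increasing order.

Characteristic polynomial: p(λ) = λ^3 + 2λ^2 - 19λ - 20 = (λ - 4)(λ + 1)(λ + 5).
Roots (with multiplicity): -5, -1, 4.

-5, -1, 4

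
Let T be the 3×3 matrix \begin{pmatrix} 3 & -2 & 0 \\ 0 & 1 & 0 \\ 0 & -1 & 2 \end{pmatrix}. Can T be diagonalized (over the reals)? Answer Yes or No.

Characteristic polynomial: p(s) = s^3 - 6s^2 + 11s - 6 = (s - 3)(s - 2)(s - 1).
All 3 eigenvalues are distinct, so T is diagonalizable.

Yes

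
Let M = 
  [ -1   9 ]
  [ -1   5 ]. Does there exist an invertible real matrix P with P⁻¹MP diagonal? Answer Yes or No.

Characteristic polynomial: p(t) = t^2 - 4t + 4 = (t - 2)^2.
t = 2 has algebraic multiplicity 2; rank(M − 2I) = 1, so geometric multiplicity = 1.
Geometric multiplicity < algebraic multiplicity, so M is not diagonalizable.

No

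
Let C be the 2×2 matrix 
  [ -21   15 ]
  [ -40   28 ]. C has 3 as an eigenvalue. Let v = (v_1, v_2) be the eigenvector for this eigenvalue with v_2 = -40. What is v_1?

C − 3I = [[-24, 15], [-40, 25]].
Solving (C − 3I)v = 0 gives the eigenspace spanned by (-25, -40).
With v_2 = -40, v = (-25, -40), so v_1 = -25.

-25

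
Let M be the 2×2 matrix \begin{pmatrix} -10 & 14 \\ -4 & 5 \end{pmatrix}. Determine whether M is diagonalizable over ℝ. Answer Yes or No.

Yes

Characteristic polynomial: p(t) = t^2 + 5t + 6 = (t + 2)(t + 3).
All 2 eigenvalues are distinct, so M is diagonalizable.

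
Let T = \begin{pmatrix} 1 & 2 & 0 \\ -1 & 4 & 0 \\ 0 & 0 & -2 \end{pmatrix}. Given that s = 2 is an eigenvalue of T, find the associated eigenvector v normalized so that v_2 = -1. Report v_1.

-2

T − 2I = [[-1, 2, 0], [-1, 2, 0], [0, 0, -4]].
Solving (T − 2I)v = 0 gives the eigenspace spanned by (-2, -1, 0).
With v_2 = -1, v = (-2, -1, 0), so v_1 = -2.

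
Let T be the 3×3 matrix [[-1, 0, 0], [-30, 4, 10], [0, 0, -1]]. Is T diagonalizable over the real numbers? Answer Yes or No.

Characteristic polynomial: p(λ) = λ^3 - 2λ^2 - 7λ - 4 = (λ - 4)(λ + 1)^2.
λ = -1 has algebraic multiplicity 2; rank(T + 1I) = 1, so geometric multiplicity = 2.
Every eigenvalue has geometric = algebraic multiplicity, so T is diagonalizable.

Yes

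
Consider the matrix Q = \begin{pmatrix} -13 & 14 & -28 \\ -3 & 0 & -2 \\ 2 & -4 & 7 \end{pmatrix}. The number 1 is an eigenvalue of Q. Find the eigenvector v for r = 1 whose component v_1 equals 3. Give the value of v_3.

Q − 1I = [[-14, 14, -28], [-3, -1, -2], [2, -4, 6]].
Solving (Q − 1I)v = 0 gives the eigenspace spanned by (3, -3, -3).
With v_1 = 3, v = (3, -3, -3), so v_3 = -3.

-3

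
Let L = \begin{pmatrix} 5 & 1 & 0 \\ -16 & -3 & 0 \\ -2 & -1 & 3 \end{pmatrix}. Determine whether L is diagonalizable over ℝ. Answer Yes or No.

Characteristic polynomial: p(s) = s^3 - 5s^2 + 7s - 3 = (s - 3)(s - 1)^2.
s = 1 has algebraic multiplicity 2; rank(L − 1I) = 2, so geometric multiplicity = 1.
Geometric multiplicity < algebraic multiplicity, so L is not diagonalizable.

No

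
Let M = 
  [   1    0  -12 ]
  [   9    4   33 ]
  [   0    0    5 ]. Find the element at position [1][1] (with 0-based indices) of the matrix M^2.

16

Characteristic polynomial: t^3 - 10t^2 + 29t - 20 = (t - 5)(t - 4)(t - 1), so the eigenvalues are 1, 4, 5.
t=1: eigenvector (1, -3, 0).
t=5: eigenvector (-3, 6, 1).
t=4: eigenvector (0, 1, 0).
P = [[1, -3, 0], [-3, 6, 1], [0, 1, 0]], D = diag(1, 5, 4), P⁻¹ = [[1, 0, 3], [0, 0, 1], [3, 1, 3]].
M² = P·diag(1, 25, 16)·P⁻¹ = [[1, 0, -72], [45, 16, 189], [0, 0, 25]].
The requested entry is 16.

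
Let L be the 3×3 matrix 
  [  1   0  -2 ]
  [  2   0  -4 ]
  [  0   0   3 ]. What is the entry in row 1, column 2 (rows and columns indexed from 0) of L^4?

-160

Characteristic polynomial: λ^3 - 4λ^2 + 3λ = λ(λ - 3)(λ - 1), so the eigenvalues are 0, 1, 3.
λ=0: eigenvector (0, 1, 0).
λ=1: eigenvector (1, 2, 0).
λ=3: eigenvector (-1, -2, 1).
P = [[0, 1, -1], [1, 2, -2], [0, 0, 1]], D = diag(0, 1, 3), P⁻¹ = [[-2, 1, 0], [1, 0, 1], [0, 0, 1]].
L⁴ = P·diag(0, 1, 81)·P⁻¹ = [[1, 0, -80], [2, 0, -160], [0, 0, 81]].
The requested entry is -160.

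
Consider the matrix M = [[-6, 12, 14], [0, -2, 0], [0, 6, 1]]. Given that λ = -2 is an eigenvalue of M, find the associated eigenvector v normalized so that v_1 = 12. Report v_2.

-3

M + 2I = [[-4, 12, 14], [0, 0, 0], [0, 6, 3]].
Solving (M + 2I)v = 0 gives the eigenspace spanned by (12, -3, 6).
With v_1 = 12, v = (12, -3, 6), so v_2 = -3.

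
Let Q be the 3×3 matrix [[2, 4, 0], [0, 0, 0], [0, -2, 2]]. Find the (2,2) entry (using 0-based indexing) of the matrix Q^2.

4

Characteristic polynomial: s^3 - 4s^2 + 4s = s(s - 2)^2, so the eigenvalues are 0, 2, 2.
s=2: eigenvector (1, 0, -1).
s=0: eigenvector (-2, 1, 1).
s=2: eigenvector (2, 0, -1).
P = [[1, -2, 2], [0, 1, 0], [-1, 1, -1]], D = diag(2, 0, 2), P⁻¹ = [[-1, 0, -2], [0, 1, 0], [1, 1, 1]].
Q² = P·diag(4, 0, 4)·P⁻¹ = [[4, 8, 0], [0, 0, 0], [0, -4, 4]].
The requested entry is 4.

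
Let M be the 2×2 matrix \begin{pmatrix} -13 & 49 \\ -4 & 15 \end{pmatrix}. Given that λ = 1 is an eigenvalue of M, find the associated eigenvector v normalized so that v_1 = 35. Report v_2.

10

M − 1I = [[-14, 49], [-4, 14]].
Solving (M − 1I)v = 0 gives the eigenspace spanned by (35, 10).
With v_1 = 35, v = (35, 10), so v_2 = 10.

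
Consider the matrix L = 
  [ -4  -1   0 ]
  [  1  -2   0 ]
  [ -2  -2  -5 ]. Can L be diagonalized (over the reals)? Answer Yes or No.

Characteristic polynomial: p(t) = t^3 + 11t^2 + 39t + 45 = (t + 3)^2(t + 5).
t = -3 has algebraic multiplicity 2; rank(L + 3I) = 2, so geometric multiplicity = 1.
Geometric multiplicity < algebraic multiplicity, so L is not diagonalizable.

No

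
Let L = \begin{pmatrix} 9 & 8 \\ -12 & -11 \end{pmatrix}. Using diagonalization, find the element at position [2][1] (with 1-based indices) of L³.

Characteristic polynomial: μ^2 + 2μ - 3 = (μ - 1)(μ + 3), so the eigenvalues are -3, 1.
μ=1: eigenvector (1, -1).
μ=-3: eigenvector (-2, 3).
P = [[1, -2], [-1, 3]], D = diag(1, -3), P⁻¹ = [[3, 2], [1, 1]].
L³ = P·diag(1, -27)·P⁻¹ = [[57, 56], [-84, -83]].
The requested entry is -84.

-84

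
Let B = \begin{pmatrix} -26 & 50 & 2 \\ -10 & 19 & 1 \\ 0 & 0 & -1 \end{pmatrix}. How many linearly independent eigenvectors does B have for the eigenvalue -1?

1

B + 1I = [[-25, 50, 2], [-10, 20, 1], [0, 0, 0]].
This matrix has rank 2, so its null space has dimension 3 − 2 = 1.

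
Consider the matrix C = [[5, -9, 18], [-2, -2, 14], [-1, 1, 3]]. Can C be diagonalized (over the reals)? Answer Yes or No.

Characteristic polynomial: p(λ) = λ^3 - 6λ^2 - 15λ + 100 = (λ - 5)^2(λ + 4).
λ = 5 has algebraic multiplicity 2; rank(C − 5I) = 2, so geometric multiplicity = 1.
Geometric multiplicity < algebraic multiplicity, so C is not diagonalizable.

No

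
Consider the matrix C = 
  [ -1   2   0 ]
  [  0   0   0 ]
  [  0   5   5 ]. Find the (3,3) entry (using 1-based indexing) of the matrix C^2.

25

Characteristic polynomial: μ^3 - 4μ^2 - 5μ = μ(μ - 5)(μ + 1), so the eigenvalues are -1, 0, 5.
μ=-1: eigenvector (1, 0, 0).
μ=0: eigenvector (2, 1, -1).
μ=5: eigenvector (0, 0, 1).
P = [[1, 2, 0], [0, 1, 0], [0, -1, 1]], D = diag(-1, 0, 5), P⁻¹ = [[1, -2, 0], [0, 1, 0], [0, 1, 1]].
C² = P·diag(1, 0, 25)·P⁻¹ = [[1, -2, 0], [0, 0, 0], [0, 25, 25]].
The requested entry is 25.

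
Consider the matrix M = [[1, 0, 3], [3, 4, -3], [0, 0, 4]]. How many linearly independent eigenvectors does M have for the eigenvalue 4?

2

M − 4I = [[-3, 0, 3], [3, 0, -3], [0, 0, 0]].
This matrix has rank 1, so its null space has dimension 3 − 1 = 2.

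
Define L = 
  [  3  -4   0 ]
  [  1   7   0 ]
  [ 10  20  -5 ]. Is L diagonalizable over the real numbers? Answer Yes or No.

No

Characteristic polynomial: p(t) = t^3 - 5t^2 - 25t + 125 = (t - 5)^2(t + 5).
t = 5 has algebraic multiplicity 2; rank(L − 5I) = 2, so geometric multiplicity = 1.
Geometric multiplicity < algebraic multiplicity, so L is not diagonalizable.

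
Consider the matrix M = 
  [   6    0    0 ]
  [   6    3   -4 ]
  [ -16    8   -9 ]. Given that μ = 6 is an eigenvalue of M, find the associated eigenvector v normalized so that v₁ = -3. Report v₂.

-6

M − 6I = [[0, 0, 0], [6, -3, -4], [-16, 8, -15]].
Solving (M − 6I)v = 0 gives the eigenspace spanned by (-3, -6, 0).
With v₁ = -3, v = (-3, -6, 0), so v₂ = -6.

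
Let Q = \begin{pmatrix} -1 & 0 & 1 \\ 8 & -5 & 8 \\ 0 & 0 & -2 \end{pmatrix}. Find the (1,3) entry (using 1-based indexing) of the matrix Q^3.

Characteristic polynomial: r^3 + 8r^2 + 17r + 10 = (r + 1)(r + 2)(r + 5), so the eigenvalues are -5, -2, -1.
r=-1: eigenvector (1, 2, 0).
r=-5: eigenvector (0, 1, 0).
r=-2: eigenvector (-1, 0, 1).
P = [[1, 0, -1], [2, 1, 0], [0, 0, 1]], D = diag(-1, -5, -2), P⁻¹ = [[1, 0, 1], [-2, 1, -2], [0, 0, 1]].
Q³ = P·diag(-1, -125, -8)·P⁻¹ = [[-1, 0, 7], [248, -125, 248], [0, 0, -8]].
The requested entry is 7.

7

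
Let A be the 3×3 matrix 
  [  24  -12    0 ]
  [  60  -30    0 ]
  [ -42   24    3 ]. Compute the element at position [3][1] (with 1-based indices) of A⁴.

10530

Characteristic polynomial: s^3 + 3s^2 - 18s = s(s - 3)(s + 6), so the eigenvalues are -6, 0, 3.
s=0: eigenvector (1, 2, -2).
s=-6: eigenvector (2, 5, -4).
s=3: eigenvector (0, 0, 1).
P = [[1, 2, 0], [2, 5, 0], [-2, -4, 1]], D = diag(0, -6, 3), P⁻¹ = [[5, -2, 0], [-2, 1, 0], [2, 0, 1]].
A⁴ = P·diag(0, 1296, 81)·P⁻¹ = [[-5184, 2592, 0], [-12960, 6480, 0], [10530, -5184, 81]].
The requested entry is 10530.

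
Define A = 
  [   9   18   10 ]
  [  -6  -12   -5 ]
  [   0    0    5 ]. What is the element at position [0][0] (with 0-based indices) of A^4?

-243

Characteristic polynomial: μ^3 - 2μ^2 - 15μ = μ(μ - 5)(μ + 3), so the eigenvalues are -3, 0, 5.
μ=-3: eigenvector (-3, 2, 0).
μ=0: eigenvector (-2, 1, 0).
μ=5: eigenvector (2, -1, 1).
P = [[-3, -2, 2], [2, 1, -1], [0, 0, 1]], D = diag(-3, 0, 5), P⁻¹ = [[1, 2, 0], [-2, -3, 1], [0, 0, 1]].
A⁴ = P·diag(81, 0, 625)·P⁻¹ = [[-243, -486, 1250], [162, 324, -625], [0, 0, 625]].
The requested entry is -243.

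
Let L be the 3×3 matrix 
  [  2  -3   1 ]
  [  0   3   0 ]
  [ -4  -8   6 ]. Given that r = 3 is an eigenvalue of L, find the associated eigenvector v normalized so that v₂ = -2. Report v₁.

L − 3I = [[-1, -3, 1], [0, 0, 0], [-4, -8, 3]].
Solving (L − 3I)v = 0 gives the eigenspace spanned by (-2, -2, -8).
With v₂ = -2, v = (-2, -2, -8), so v₁ = -2.

-2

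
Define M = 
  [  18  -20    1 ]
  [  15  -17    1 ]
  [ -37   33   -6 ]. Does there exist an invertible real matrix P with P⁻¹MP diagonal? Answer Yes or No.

Characteristic polynomial: p(s) = s^3 + 5s^2 - 8s - 48 = (s - 3)(s + 4)^2.
s = -4 has algebraic multiplicity 2; rank(M + 4I) = 2, so geometric multiplicity = 1.
Geometric multiplicity < algebraic multiplicity, so M is not diagonalizable.

No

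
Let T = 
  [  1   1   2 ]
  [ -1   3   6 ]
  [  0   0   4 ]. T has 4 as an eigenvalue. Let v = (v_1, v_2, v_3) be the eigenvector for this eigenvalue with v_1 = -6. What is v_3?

-3

T − 4I = [[-3, 1, 2], [-1, -1, 6], [0, 0, 0]].
Solving (T − 4I)v = 0 gives the eigenspace spanned by (-6, -12, -3).
With v_1 = -6, v = (-6, -12, -3), so v_3 = -3.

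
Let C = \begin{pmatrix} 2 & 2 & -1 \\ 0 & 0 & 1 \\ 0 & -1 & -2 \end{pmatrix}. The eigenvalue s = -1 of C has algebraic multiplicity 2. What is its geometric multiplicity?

1

C + 1I = [[3, 2, -1], [0, 1, 1], [0, -1, -1]].
This matrix has rank 2, so its null space has dimension 3 − 2 = 1.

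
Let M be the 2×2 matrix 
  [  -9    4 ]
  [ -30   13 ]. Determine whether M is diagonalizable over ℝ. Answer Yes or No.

Yes

Characteristic polynomial: p(μ) = μ^2 - 4μ + 3 = (μ - 3)(μ - 1).
All 2 eigenvalues are distinct, so M is diagonalizable.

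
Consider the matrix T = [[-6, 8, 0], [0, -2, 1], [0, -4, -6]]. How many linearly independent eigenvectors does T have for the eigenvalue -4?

1

T + 4I = [[-2, 8, 0], [0, 2, 1], [0, -4, -2]].
This matrix has rank 2, so its null space has dimension 3 − 2 = 1.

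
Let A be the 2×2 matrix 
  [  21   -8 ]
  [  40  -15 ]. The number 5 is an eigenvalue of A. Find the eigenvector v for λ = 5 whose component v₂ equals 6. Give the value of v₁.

A − 5I = [[16, -8], [40, -20]].
Solving (A − 5I)v = 0 gives the eigenspace spanned by (3, 6).
With v₂ = 6, v = (3, 6), so v₁ = 3.

3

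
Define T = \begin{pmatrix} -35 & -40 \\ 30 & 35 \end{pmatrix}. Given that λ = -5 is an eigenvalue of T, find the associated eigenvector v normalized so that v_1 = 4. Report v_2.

T + 5I = [[-30, -40], [30, 40]].
Solving (T + 5I)v = 0 gives the eigenspace spanned by (4, -3).
With v_1 = 4, v = (4, -3), so v_2 = -3.

-3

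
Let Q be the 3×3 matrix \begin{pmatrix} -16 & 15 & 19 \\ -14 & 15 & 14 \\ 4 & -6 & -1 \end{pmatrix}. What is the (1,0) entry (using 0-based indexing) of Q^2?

70

Characteristic polynomial: μ^3 + 2μ^2 - 21μ + 18 = (μ - 3)(μ - 1)(μ + 6), so the eigenvalues are -6, 1, 3.
μ=-6: eigenvector (3, 2, 0).
μ=3: eigenvector (1, 0, 1).
μ=1: eigenvector (2, 1, 1).
P = [[3, 1, 2], [2, 0, 1], [0, 1, 1]], D = diag(-6, 3, 1), P⁻¹ = [[1, -1, -1], [2, -3, -1], [-2, 3, 2]].
Q² = P·diag(36, 9, 1)·P⁻¹ = [[122, -129, -113], [70, -69, -70], [16, -24, -7]].
The requested entry is 70.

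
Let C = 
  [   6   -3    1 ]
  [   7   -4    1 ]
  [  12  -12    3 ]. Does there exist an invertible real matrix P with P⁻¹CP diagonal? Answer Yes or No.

Characteristic polynomial: p(μ) = μ^3 - 5μ^2 + 3μ + 9 = (μ - 3)^2(μ + 1).
μ = 3 has algebraic multiplicity 2; rank(C − 3I) = 2, so geometric multiplicity = 1.
Geometric multiplicity < algebraic multiplicity, so C is not diagonalizable.

No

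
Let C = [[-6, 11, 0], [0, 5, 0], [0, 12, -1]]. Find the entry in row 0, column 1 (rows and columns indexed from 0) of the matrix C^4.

-671

Characteristic polynomial: r^3 + 2r^2 - 29r - 30 = (r - 5)(r + 1)(r + 6), so the eigenvalues are -6, -1, 5.
r=-6: eigenvector (1, 0, 0).
r=5: eigenvector (1, 1, 2).
r=-1: eigenvector (0, 0, 1).
P = [[1, 1, 0], [0, 1, 0], [0, 2, 1]], D = diag(-6, 5, -1), P⁻¹ = [[1, -1, 0], [0, 1, 0], [0, -2, 1]].
C⁴ = P·diag(1296, 625, 1)·P⁻¹ = [[1296, -671, 0], [0, 625, 0], [0, 1248, 1]].
The requested entry is -671.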